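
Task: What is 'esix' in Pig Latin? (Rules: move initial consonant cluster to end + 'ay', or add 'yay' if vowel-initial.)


'esix' starts with a vowel, so add 'yay': 'esixyay'.

esixyay


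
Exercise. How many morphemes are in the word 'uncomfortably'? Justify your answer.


Decomposition: un- (prefix) + comfort (root) + -able (suffix) + -ly (suffix) = 4 morpheme(s)

4 morphemes


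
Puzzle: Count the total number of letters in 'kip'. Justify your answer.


Spell out 'kip' and number each letter: k(1), i(2), p(3). Total: 3 letters.

3


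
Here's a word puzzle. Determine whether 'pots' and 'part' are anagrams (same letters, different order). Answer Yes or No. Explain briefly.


Sorted letters of 'pots': 'opst'
Sorted letters of 'part': 'aprt'
They do not match.

No


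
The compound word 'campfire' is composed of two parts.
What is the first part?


Split 'campfire' into 'camp' + 'fire'. The first part is 'camp'.

camp


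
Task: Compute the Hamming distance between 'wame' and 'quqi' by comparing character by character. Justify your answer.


Alignment:
Position 1: 'w' vs 'q' = DIFFER
Position 2: 'a' vs 'u' = DIFFER
Position 3: 'm' vs 'q' = DIFFER
Position 4: 'e' vs 'i' = DIFFER
Total differences: 4

4


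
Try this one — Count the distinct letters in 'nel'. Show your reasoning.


Unique letters in 'nel': {e, l, n} = 3 distinct letters.

3


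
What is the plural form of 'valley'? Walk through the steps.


Apply rule: Add -s. 'valley' becomes 'valleys'.

valleys


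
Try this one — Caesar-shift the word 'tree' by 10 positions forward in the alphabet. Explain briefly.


Shift each letter by 10: t -> d, r -> b, e -> o, e -> o. Result: 'dboo'.

dboo


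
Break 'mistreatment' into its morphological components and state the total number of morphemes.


Step 1: Identify prefix: 'mis' (meaning: wrongly)
Step 2: Identify root: 'treat'
Step 3: Identify suffix(es): 'ment'
Decomposition: mis- (prefix: wrongly) + treat (root) + -ment (suffix: action/result)
Total morphemes: 3

3 morphemes (mis- (prefix: wrongly) + treat (root) + -ment (suffix: action/result))


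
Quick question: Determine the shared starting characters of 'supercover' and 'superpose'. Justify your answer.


Compare from the start: 5 characters match: 'super'. Mismatch at position 6: 'c' vs 'p'.

super


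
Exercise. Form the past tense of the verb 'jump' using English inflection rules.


Apply rule: Add -ed. 'jump' becomes 'jumped'.

jumped


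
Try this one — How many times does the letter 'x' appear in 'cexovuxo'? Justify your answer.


Letter 'x' in 'cexovuxo': found at position(s) 3, 7 = 2 occurrence(s).

2


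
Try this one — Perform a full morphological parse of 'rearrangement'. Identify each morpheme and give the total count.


Step 1: Identify prefix: 're' (meaning: again)
Step 2: Identify root: 'arrange'
Step 3: Identify suffix(es): 'ment'
Decomposition: re- (prefix: again) + arrange (root) + -ment (suffix: action/result)
Total morphemes: 3

3 morphemes (re- (prefix: again) + arrange (root) + -ment (suffix: action/result))


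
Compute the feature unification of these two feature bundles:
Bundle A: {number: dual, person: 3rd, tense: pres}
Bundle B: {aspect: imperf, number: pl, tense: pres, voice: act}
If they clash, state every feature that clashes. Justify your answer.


Compare features:
aspect: A=_ vs B=imperf -> unified: imperf
number: A=dual vs B=pl -> CLASH
person: A=3rd vs B=_ -> unified: 3rd
tense: A=pres vs B=pres -> unified: pres
voice: A=_ vs B=act -> unified: act
Clash detected on feature 'number' (dual vs pl); unification fails.

CLASH on 'number' (dual vs pl)


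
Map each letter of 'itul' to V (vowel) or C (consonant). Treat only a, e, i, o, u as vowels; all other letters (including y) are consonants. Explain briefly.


Letter mapping: i = V, t = C, u = V, l = C.

VCVC


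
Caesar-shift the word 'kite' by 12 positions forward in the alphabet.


Shift each letter by 12: k -> w, i -> u, t -> f, e -> q. Result: 'wufq'.

wufq


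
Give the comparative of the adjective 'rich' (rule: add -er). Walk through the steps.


Apply comparative formation (add -er): 'rich' -> 'richer'.

richer


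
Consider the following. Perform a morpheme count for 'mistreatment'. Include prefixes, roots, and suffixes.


Decomposition: mis- (prefix) + treat (root) + -ment (suffix) = 3 morpheme(s)

3 morphemes


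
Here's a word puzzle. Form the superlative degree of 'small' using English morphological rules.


Apply superlative formation (add -est): 'small' -> 'smallest'.

smallest


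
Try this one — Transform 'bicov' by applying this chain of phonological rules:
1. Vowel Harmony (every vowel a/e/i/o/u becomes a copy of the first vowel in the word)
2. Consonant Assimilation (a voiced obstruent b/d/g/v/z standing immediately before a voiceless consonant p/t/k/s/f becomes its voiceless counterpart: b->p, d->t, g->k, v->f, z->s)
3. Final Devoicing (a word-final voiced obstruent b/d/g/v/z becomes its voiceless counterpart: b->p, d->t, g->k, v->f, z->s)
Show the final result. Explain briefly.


Starting form: 'bicov'
Rule 1: Vowel Harmony: all vowels become 'i' (matching first vowel). 'bicov' -> 'biciv'
Rule 2: Consonant Assimilation: no voiced obstruent (b/d/g/v/z) stands immediately before a voiceless consonant (p/t/k/s/f). No change.
Rule 3: Final Devoicing: word-final voiced obstruent 'v' becomes voiceless 'f'. 'biciv' -> 'bicif'
Final form: 'bicif'

bicif


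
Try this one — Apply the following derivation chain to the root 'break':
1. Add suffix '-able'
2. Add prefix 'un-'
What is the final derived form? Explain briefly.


Step 1: Add suffix '-able' to 'break' = 'breakable'
Step 2: Add prefix 'un-' to 'breakable' = 'unbreakable'

unbreakable


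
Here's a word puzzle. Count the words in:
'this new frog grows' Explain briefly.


Split into words: this | new | frog | grows = 4 words.

4


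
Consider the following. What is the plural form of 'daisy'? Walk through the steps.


Apply rule: Change -y to -ies (consonant + y). 'daisy' becomes 'daisies'.

daisies


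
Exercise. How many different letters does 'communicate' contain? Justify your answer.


Unique letters in 'communicate': {a, c, e, i, m, n, o, t, u} = 9 distinct letters.

9


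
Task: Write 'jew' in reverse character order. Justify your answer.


Reverse 'jew' character by character: 'wej'.

wej


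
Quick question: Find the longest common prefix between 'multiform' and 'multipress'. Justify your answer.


Compare from the start: 5 characters match: 'multi'. Mismatch at position 6: 'f' vs 'p'.

multi


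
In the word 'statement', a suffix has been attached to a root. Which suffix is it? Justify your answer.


The word 'statement' = 'state' (root) + '-ment' (suffix). The suffix is '-ment'.

ment


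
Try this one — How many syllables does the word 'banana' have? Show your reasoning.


Break 'banana' into syllables: ba-na-na -> ba | na | na = 3 syllables

3 syllables


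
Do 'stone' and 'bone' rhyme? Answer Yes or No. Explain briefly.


Rime (stressed vowel + following sounds) of 'stone': -one = /oʊn/
Rime of 'bone': -one = /oʊn/
/oʊn/ and /oʊn/ are the same ending sound, so the words rhyme.

Yes


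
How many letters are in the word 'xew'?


Spell out 'xew' and number each letter: x(1), e(2), w(3). Total: 3 letters.

3


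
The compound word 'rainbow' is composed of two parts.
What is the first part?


Split 'rainbow' into 'rain' + 'bow'. The first part is 'rain'.

rain


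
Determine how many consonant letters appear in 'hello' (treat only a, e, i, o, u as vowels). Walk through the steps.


Consonants in 'hello': h, l, l = 3 consonants.

3


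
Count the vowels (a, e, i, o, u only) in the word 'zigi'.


Vowels in 'zigi': i, i = 2 vowels.

2


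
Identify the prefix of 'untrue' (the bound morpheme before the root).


The word 'untrue' = 'un' (prefix) + 'true' (root). The prefix is 'un'.

un


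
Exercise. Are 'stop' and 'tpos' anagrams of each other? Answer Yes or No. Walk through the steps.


Sorted letters of 'stop': 'opst'
Sorted letters of 'tpos': 'opst'
They match.

Yes


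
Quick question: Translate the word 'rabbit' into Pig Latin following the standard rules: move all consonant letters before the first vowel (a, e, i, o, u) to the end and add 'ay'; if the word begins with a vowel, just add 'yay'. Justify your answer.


'rabbit': move consonant cluster 'r' to end and add 'ay': 'abbitray'.

abbitray


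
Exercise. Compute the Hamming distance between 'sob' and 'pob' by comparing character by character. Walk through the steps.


Alignment:
Position 1: 's' vs 'p' = DIFFER
Position 2: 'o' vs 'o' = match
Position 3: 'b' vs 'b' = match
Total differences: 1

1


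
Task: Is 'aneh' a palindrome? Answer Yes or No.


Forward: 'aneh'
Reversed: 'hena'
They differ.

No


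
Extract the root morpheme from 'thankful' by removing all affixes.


Remove suffix '-ful' from 'thankful' to get root 'thank'.

thank


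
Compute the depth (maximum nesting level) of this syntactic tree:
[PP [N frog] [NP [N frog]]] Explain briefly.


Count bracket nesting levels:
'[' at pos 0: depth = 1
'[' at pos 4: depth = 2
'[' at pos 13: depth = 2
'[' at pos 17: depth = 3
Maximum depth reached: 3

3


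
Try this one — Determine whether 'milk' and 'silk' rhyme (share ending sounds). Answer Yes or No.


Rime (stressed vowel + following sounds) of 'milk': -ilk = /ɪlk/
Rime of 'silk': -ilk = /ɪlk/
/ɪlk/ and /ɪlk/ are the same ending sound, so the words rhyme.

Yes


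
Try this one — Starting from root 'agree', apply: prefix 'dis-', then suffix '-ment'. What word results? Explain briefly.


Step 1: Add prefix 'dis-' to 'agree' = 'disagree'
Step 2: Add suffix '-ment' to 'disagree' = 'disagreement'

disagreement


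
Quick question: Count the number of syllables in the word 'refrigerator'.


Break 'refrigerator' into syllables: re-frig-er-a-tor -> re | frig | er | a | tor = 5 syllables

5 syllables


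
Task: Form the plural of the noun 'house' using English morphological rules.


Apply rule: Add -s. 'house' becomes 'houses'.

houses


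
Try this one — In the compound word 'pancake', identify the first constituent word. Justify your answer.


Split 'pancake' into 'pan' + 'cake'. The first part is 'pan'.

pan


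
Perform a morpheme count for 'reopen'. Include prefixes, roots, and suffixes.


Decomposition: re- (prefix) + open (root) = 2 morpheme(s)

2 morphemes


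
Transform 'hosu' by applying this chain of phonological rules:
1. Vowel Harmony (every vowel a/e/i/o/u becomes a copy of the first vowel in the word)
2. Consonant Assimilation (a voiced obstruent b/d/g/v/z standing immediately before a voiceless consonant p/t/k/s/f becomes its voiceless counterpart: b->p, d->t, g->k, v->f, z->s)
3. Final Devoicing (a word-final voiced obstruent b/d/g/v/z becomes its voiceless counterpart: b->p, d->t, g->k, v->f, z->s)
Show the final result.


Starting form: 'hosu'
Rule 1: Vowel Harmony: all vowels become 'o' (matching first vowel). 'hosu' -> 'hoso'
Rule 2: Consonant Assimilation: no voiced obstruent (b/d/g/v/z) stands immediately before a voiceless consonant (p/t/k/s/f). No change.
Rule 3: Final Devoicing: the word ends in the vowel 'o', not a consonant. No change.
Final form: 'hoso'

hoso


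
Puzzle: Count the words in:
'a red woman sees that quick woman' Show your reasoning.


Split into words: a | red | woman | sees | that | quick | woman = 7 words.

7


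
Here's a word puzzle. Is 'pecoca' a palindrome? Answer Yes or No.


Forward: 'pecoca'
Reversed: 'acocep'
They differ.

No


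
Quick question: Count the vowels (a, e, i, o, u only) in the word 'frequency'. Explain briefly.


Vowels in 'frequency': e, u, e = 3 vowels.

3


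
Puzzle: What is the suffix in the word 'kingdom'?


The word 'kingdom' = 'king' (root) + '-dom' (suffix). The suffix is '-dom'.

dom


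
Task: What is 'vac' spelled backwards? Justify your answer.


Reverse 'vac' character by character: 'cav'.

cav


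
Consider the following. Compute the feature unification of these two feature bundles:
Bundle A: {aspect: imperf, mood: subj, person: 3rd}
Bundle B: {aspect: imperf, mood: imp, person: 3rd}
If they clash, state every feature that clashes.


Compare features:
aspect: A=imperf vs B=imperf -> unified: imperf
mood: A=subj vs B=imp -> CLASH
person: A=3rd vs B=3rd -> unified: 3rd
Clash detected on feature 'mood' (subj vs imp); unification fails.

CLASH on 'mood' (subj vs imp)


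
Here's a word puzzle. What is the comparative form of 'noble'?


Apply comparative formation (ends in e: add -r): 'noble' -> 'nobler'.

nobler


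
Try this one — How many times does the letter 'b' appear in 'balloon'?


Letter 'b' in 'balloon': found at position(s) 1 = 1 occurrence(s).

1


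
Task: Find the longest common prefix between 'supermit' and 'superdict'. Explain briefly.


Compare from the start: 5 characters match: 'super'. Mismatch at position 6: 'm' vs 'd'.

super


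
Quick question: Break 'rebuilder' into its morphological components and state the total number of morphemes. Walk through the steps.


Step 1: Identify prefix: 're' (meaning: again)
Step 2: Identify root: 'build'
Step 3: Identify suffix(es): 'er'
Decomposition: re- (prefix: again) + build (root) + -er (suffix: one who)
Total morphemes: 3

3 morphemes (re- (prefix: again) + build (root) + -er (suffix: one who))


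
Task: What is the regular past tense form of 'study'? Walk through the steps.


Apply rule: Change -y to -ied. 'study' becomes 'studied'.

studied


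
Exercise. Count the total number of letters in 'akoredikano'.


Spell out 'akoredikano' and number each letter: a(1), k(2), o(3), r(4), e(5), d(6), i(7), k(8), a(9), n(10), o(11). Total: 11 letters.

11


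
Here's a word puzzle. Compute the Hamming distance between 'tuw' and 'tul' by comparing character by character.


Alignment:
Position 1: 't' vs 't' = match
Position 2: 'u' vs 'u' = match
Position 3: 'w' vs 'l' = DIFFER
Total differences: 1

1


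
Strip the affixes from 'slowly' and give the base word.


Remove suffix '-ly' from 'slowly' to get root 'slow'.

slow


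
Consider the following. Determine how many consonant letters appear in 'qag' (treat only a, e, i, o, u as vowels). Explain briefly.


Consonants in 'qag': q, g = 2 consonants.

2


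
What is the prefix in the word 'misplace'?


The word 'misplace' = 'mis' (prefix) + 'place' (root). The prefix is 'mis'.

mis


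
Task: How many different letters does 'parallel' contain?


Unique letters in 'parallel': {a, e, l, p, r} = 5 distinct letters.

5


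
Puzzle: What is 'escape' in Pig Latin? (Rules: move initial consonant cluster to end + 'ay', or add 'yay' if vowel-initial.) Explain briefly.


'escape' starts with a vowel, so add 'yay': 'escapeyay'.

escapeyay


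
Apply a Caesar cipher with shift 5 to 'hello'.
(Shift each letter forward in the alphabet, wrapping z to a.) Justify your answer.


Shift each letter by 5: h -> m, e -> j, l -> q, l -> q, o -> t. Result: 'mjqqt'.

mjqqt


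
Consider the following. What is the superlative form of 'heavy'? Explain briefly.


Apply superlative formation (consonant + y: change y to i, add -est): 'heavy' -> 'heaviest'.

heaviest


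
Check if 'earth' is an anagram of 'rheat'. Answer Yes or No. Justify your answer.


Sorted letters of 'earth': 'aehrt'
Sorted letters of 'rheat': 'aehrt'
They match.

Yes


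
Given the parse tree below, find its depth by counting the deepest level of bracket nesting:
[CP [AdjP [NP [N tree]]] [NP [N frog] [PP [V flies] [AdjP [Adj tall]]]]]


Count bracket nesting levels:
'[' at pos 0: depth = 1
'[' at pos 4: depth = 2
'[' at pos 10: depth = 3
'[' at pos 14: depth = 4
'[' at pos 25: depth = 2
'[' at pos 29: depth = 3
'[' at pos 38: depth = 3
'[' at pos 42: depth = 4
'[' at pos 52: depth = 4
'[' at pos 58: depth = 5
Maximum depth reached: 5

5


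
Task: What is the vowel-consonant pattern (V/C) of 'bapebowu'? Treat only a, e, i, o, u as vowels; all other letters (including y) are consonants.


Letter mapping: b = C, a = V, p = C, e = V, b = C, o = V, w = C, u = V.

CVCVCVCV


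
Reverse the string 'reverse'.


Reverse 'reverse' character by character: 'esrever'.

esrever


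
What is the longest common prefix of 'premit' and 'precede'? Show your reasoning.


Compare from the start: 3 characters match: 'pre'. Mismatch at position 4: 'm' vs 'c'.

pre


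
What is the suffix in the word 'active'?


The word 'active' = 'act' (root) + '-ive' (suffix). The suffix is '-ive'.

ive


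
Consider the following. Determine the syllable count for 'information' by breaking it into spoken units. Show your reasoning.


Break 'information' into syllables: in-for-ma-tion -> in | for | ma | tion = 4 syllables

4 syllables


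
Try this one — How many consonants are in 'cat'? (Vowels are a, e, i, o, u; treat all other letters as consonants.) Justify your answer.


Consonants in 'cat': c, t = 2 consonants.

2


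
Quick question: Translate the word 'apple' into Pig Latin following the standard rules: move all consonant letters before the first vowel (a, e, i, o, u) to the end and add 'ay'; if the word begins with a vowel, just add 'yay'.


'apple' starts with a vowel, so add 'yay': 'appleyay'.

appleyay


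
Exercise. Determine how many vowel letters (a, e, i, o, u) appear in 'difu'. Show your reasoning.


Vowels in 'difu': i, u = 2 vowels.

2


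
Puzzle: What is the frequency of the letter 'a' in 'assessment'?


Letter 'a' in 'assessment': found at position(s) 1 = 1 occurrence(s).

1


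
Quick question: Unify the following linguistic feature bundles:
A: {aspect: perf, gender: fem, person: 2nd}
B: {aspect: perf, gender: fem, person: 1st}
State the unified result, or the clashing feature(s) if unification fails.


Compare features:
aspect: A=perf vs B=perf -> unified: perf
gender: A=fem vs B=fem -> unified: fem
person: A=2nd vs B=1st -> CLASH
Clash detected on feature 'person' (2nd vs 1st); unification fails.

CLASH on 'person' (2nd vs 1st)


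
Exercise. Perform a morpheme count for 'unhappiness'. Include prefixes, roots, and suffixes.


Decomposition: un- (prefix) + happy (root) + -ness (suffix) = 3 morpheme(s)

3 morphemes


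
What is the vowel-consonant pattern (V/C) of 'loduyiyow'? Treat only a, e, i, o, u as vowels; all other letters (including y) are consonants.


Letter mapping: l = C, o = V, d = C, u = V, y = C, i = V, y = C, o = V, w = C.

CVCVCVCVC


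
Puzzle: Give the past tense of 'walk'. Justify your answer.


Apply rule: Add -ed. 'walk' becomes 'walked'.

walked


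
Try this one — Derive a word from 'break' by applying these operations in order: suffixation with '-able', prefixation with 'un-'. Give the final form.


Step 1: Add suffix '-able' to 'break' = 'breakable'
Step 2: Add prefix 'un-' to 'breakable' = 'unbreakable'

unbreakable


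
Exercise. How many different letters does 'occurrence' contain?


Unique letters in 'occurrence': {c, e, n, o, r, u} = 6 distinct letters.

6


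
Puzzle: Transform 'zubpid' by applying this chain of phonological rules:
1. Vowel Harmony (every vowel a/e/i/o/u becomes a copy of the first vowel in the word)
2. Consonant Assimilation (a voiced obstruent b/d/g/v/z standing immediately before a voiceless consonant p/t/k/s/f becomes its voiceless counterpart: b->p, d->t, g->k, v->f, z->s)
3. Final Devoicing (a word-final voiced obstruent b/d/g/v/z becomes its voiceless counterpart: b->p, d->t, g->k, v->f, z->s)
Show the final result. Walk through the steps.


Starting form: 'zubpid'
Rule 1: Vowel Harmony: all vowels become 'u' (matching first vowel). 'zubpid' -> 'zubpud'
Rule 2: Consonant Assimilation: voiced obstruent before voiceless consonant becomes voiceless ('bp' -> 'pp'). 'zubpud' -> 'zuppud'
Rule 3: Final Devoicing: word-final voiced obstruent 'd' becomes voiceless 't'. 'zuppud' -> 'zupput'
Final form: 'zupput'

zupput


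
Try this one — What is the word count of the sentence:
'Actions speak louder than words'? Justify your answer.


Split into words: Actions | speak | louder | than | words = 5 words.

5


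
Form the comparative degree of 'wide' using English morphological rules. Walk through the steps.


Apply comparative formation (ends in e: add -r): 'wide' -> 'wider'.

wider


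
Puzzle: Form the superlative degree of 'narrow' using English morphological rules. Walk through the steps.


Apply superlative formation (add -est): 'narrow' -> 'narrowest'.

narrowest


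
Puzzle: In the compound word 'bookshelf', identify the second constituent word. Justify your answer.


Split 'bookshelf' into 'book' + 'shelf'. The second part is 'shelf'.

shelf


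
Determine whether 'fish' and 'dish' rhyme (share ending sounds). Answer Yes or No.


Rime (stressed vowel + following sounds) of 'fish': -ish = /ɪʃ/
Rime of 'dish': -ish = /ɪʃ/
/ɪʃ/ and /ɪʃ/ are the same ending sound, so the words rhyme.

Yes


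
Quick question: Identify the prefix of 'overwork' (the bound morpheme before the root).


The word 'overwork' = 'over' (prefix) + 'work' (root). The prefix is 'over'.

over


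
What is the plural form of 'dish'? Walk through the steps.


Apply rule: Add -es (sibilant/fricative ending). 'dish' becomes 'dishes'.

dishes


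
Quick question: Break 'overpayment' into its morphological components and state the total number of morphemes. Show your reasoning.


Step 1: Identify prefix: 'over' (meaning: excessively)
Step 2: Identify root: 'pay'
Step 3: Identify suffix(es): 'ment'
Decomposition: over- (prefix: excessively) + pay (root) + -ment (suffix: action/result)
Total morphemes: 3

3 morphemes (over- (prefix: excessively) + pay (root) + -ment (suffix: action/result))


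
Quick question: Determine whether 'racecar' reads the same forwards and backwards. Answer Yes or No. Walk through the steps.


Forward: 'racecar'
Reversed: 'racecar'
They are identical.

Yes


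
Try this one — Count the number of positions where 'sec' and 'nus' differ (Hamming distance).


Alignment:
Position 1: 's' vs 'n' = DIFFER
Position 2: 'e' vs 'u' = DIFFER
Position 3: 'c' vs 's' = DIFFER
Total differences: 3

3


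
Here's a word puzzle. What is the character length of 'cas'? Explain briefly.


Spell out 'cas' and number each letter: c(1), a(2), s(3). Total: 3 letters.

3


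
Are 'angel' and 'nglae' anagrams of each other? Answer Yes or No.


Sorted letters of 'angel': 'aegln'
Sorted letters of 'nglae': 'aegln'
They match.

Yes


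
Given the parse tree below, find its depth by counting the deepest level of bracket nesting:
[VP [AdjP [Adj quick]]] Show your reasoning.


Count bracket nesting levels:
'[' at pos 0: depth = 1
'[' at pos 4: depth = 2
'[' at pos 10: depth = 3
Maximum depth reached: 3

3


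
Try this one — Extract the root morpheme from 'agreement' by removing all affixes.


Remove suffix '-ment' from 'agreement' to get root 'agree'.

agree


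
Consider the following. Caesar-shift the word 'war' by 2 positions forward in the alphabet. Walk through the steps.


Shift each letter by 2: w -> y, a -> c, r -> t. Result: 'yct'.

yct


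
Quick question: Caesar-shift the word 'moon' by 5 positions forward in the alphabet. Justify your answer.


Shift each letter by 5: m -> r, o -> t, o -> t, n -> s. Result: 'rtts'.

rtts


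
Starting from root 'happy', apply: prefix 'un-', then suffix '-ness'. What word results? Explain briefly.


Step 1: Add prefix 'un-' to 'happy' = 'unhappy'
Step 2: Add suffix '-ness' to 'unhappy' = 'unhappiness'

unhappiness


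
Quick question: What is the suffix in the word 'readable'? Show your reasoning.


The word 'readable' = 'read' (root) + '-able' (suffix). The suffix is '-able'.

able


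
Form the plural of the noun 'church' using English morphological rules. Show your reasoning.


Apply rule: Add -es (sibilant/fricative ending). 'church' becomes 'churches'.

churches


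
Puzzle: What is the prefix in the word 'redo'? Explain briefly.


The word 'redo' = 're' (prefix) + 'do' (root). The prefix is 're'.

re


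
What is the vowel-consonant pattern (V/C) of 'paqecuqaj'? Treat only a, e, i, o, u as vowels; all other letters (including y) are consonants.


Letter mapping: p = C, a = V, q = C, e = V, c = C, u = V, q = C, a = V, j = C.

CVCVCVCVC


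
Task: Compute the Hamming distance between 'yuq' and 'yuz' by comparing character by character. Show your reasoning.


Alignment:
Position 1: 'y' vs 'y' = match
Position 2: 'u' vs 'u' = match
Position 3: 'q' vs 'z' = DIFFER
Total differences: 1

1


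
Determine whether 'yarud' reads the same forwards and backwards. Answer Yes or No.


Forward: 'yarud'
Reversed: 'duray'
They differ.

No


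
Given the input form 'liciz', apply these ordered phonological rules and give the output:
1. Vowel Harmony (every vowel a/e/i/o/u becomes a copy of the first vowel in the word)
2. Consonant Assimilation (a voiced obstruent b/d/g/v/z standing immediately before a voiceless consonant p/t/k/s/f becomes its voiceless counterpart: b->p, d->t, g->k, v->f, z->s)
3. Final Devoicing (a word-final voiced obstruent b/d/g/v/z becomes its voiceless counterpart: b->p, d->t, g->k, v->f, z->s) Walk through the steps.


Starting form: 'liciz'
Rule 1: Vowel Harmony: all vowels already match. No change.
Rule 2: Consonant Assimilation: no voiced obstruent (b/d/g/v/z) stands immediately before a voiceless consonant (p/t/k/s/f). No change.
Rule 3: Final Devoicing: word-final voiced obstruent 'z' becomes voiceless 's'. 'liciz' -> 'licis'
Final form: 'licis'

licis


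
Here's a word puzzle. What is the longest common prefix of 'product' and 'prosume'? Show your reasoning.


Compare from the start: 3 characters match: 'pro'. Mismatch at position 4: 'd' vs 's'.

pro


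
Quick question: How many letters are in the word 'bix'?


Spell out 'bix' and number each letter: b(1), i(2), x(3). Total: 3 letters.

3


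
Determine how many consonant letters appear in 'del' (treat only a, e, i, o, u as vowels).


Consonants in 'del': d, l = 2 consonants.

2


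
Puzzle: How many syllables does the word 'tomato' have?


Break 'tomato' into syllables: to-ma-to -> to | ma | to = 3 syllables

3 syllables


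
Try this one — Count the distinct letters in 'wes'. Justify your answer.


Unique letters in 'wes': {e, s, w} = 3 distinct letters.

3


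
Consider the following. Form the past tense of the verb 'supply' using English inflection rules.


Apply rule: Change -y to -ied. 'supply' becomes 'supplied'.

supplied


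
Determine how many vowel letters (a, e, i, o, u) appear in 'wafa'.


Vowels in 'wafa': a, a = 2 vowels.

2


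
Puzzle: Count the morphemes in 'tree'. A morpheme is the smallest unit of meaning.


Decomposition: tree (free morpheme) = 1 morpheme(s)

1 morphemes


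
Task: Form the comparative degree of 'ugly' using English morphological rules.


Apply comparative formation (consonant + y: change y to i, add -er): 'ugly' -> 'uglier'.

uglier


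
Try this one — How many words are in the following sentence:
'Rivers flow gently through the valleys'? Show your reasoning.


Split into words: Rivers | flow | gently | through | the | valleys = 6 words.

6


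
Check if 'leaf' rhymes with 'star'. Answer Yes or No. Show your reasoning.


Rime (stressed vowel + following sounds) of 'leaf': -eaf = /iːf/
Rime of 'star': -ar = /ɑːr/
/iːf/ and /ɑːr/ are different ending sounds, so the words do not rhyme.

No


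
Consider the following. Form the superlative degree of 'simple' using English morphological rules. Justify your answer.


Apply superlative formation (ends in e: add -st): 'simple' -> 'simplest'.

simplest


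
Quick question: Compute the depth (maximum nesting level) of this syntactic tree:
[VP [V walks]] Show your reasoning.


Count bracket nesting levels:
'[' at pos 0: depth = 1
'[' at pos 4: depth = 2
Maximum depth reached: 2

2


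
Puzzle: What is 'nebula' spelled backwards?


Reverse 'nebula' character by character: 'aluben'.

aluben


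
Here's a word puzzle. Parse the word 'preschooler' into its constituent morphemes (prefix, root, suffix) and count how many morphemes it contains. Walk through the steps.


Step 1: Identify prefix: 'pre' (meaning: before)
Step 2: Identify root: 'school'
Step 3: Identify suffix(es): 'er'
Decomposition: pre- (prefix: before) + school (root) + -er (suffix: one who)
Total morphemes: 3

3 morphemes (pre- (prefix: before) + school (root) + -er (suffix: one who))


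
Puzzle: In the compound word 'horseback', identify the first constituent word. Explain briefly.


Split 'horseback' into 'horse' + 'back'. The first part is 'horse'.

horse


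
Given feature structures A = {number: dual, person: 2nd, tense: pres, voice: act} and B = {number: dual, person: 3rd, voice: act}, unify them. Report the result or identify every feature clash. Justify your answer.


Compare features:
number: A=dual vs B=dual -> unified: dual
person: A=2nd vs B=3rd -> CLASH
tense: A=pres vs B=_ -> unified: pres
voice: A=act vs B=act -> unified: act
Clash detected on feature 'person' (2nd vs 3rd); unification fails.

CLASH on 'person' (2nd vs 3rd)


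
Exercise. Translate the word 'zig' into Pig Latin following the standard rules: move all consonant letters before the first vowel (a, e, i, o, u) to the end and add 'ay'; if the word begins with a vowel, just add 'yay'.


'zig': move consonant cluster 'z' to end and add 'ay': 'igzay'.

igzay


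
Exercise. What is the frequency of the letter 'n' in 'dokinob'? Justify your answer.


Letter 'n' in 'dokinob': found at position(s) 5 = 1 occurrence(s).

1


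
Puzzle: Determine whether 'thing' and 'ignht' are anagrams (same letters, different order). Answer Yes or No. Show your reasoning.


Sorted letters of 'thing': 'ghint'
Sorted letters of 'ignht': 'ghint'
They match.

Yes


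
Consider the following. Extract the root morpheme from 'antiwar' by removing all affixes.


Remove prefix 'anti' from 'antiwar' to get root 'war'.

war


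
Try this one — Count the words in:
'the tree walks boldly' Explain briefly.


Split into words: the | tree | walks | boldly = 4 words.

4


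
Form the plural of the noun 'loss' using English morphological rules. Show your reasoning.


Apply rule: Add -es (sibilant/fricative ending). 'loss' becomes 'losses'.

losses


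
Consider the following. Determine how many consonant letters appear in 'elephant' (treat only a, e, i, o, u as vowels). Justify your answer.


Consonants in 'elephant': l, p, h, n, t = 5 consonants.

5


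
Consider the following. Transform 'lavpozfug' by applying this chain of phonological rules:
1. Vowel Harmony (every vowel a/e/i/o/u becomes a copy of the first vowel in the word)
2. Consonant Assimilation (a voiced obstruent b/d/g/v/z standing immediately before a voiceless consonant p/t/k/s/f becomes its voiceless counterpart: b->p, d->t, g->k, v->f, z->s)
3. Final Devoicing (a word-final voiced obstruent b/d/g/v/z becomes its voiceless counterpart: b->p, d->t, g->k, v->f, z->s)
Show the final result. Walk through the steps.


Starting form: 'lavpozfug'
Rule 1: Vowel Harmony: all vowels become 'a' (matching first vowel). 'lavpozfug' -> 'lavpazfag'
Rule 2: Consonant Assimilation: voiced obstruent before voiceless consonant becomes voiceless ('vp' -> 'fp', 'zf' -> 'sf'). 'lavpazfag' -> 'lafpasfag'
Rule 3: Final Devoicing: word-final voiced obstruent 'g' becomes voiceless 'k'. 'lafpasfag' -> 'lafpasfak'
Final form: 'lafpasfak'

lafpasfak


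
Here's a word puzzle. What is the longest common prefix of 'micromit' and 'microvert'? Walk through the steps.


Compare from the start: 5 characters match: 'micro'. Mismatch at position 6: 'm' vs 'v'.

micro


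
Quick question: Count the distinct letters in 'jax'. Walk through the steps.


Unique letters in 'jax': {a, j, x} = 3 distinct letters.

3


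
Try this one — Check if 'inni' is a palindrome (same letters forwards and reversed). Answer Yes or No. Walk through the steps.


Forward: 'inni'
Reversed: 'inni'
They are identical.

Yes


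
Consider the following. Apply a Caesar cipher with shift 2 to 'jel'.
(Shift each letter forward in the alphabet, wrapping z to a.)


Shift each letter by 2: j -> l, e -> g, l -> n. Result: 'lgn'.

lgn


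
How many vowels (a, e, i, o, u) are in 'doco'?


Vowels in 'doco': o, o = 2 vowels.

2


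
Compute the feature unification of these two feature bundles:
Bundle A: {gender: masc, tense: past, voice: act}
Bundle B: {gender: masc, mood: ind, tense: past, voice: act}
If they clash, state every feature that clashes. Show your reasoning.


Compare features:
gender: A=masc vs B=masc -> unified: masc
mood: A=_ vs B=ind -> unified: ind
tense: A=past vs B=past -> unified: past
voice: A=act vs B=act -> unified: act
No clashes found.

Unified: {gender: masc, mood: ind, tense: past, voice: act}


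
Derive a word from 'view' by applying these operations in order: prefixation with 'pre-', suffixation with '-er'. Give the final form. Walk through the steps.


Step 1: Add prefix 'pre-' to 'view' = 'preview'
Step 2: Add suffix '-er' to 'preview' = 'previewer'

previewer


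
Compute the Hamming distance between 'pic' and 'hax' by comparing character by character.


Alignment:
Position 1: 'p' vs 'h' = DIFFER
Position 2: 'i' vs 'a' = DIFFER
Position 3: 'c' vs 'x' = DIFFER
Total differences: 3

3


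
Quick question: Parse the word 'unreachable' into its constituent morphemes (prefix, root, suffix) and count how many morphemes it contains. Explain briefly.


Step 1: Identify prefix: 'un' (meaning: not/reverse)
Step 2: Identify root: 'reach'
Step 3: Identify suffix(es): 'able'
Decomposition: un- (prefix: not/reverse) + reach (root) + -able (suffix: capable of)
Total morphemes: 3

3 morphemes (un- (prefix: not/reverse) + reach (root) + -able (suffix: capable of))


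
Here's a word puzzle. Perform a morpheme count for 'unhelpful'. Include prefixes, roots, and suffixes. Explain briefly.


Decomposition: un- (prefix) + help (root) + -ful (suffix) = 3 morpheme(s)

3 morphemes


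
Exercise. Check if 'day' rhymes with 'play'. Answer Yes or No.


Rime (stressed vowel + following sounds) of 'day': -ay = /eɪ/
Rime of 'play': -ay = /eɪ/
/eɪ/ and /eɪ/ are the same ending sound, so the words rhyme.

Yes


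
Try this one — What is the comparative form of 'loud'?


Apply comparative formation (add -er): 'loud' -> 'louder'.

louder


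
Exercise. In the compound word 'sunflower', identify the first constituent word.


Split 'sunflower' into 'sun' + 'flower'. The first part is 'sun'.

sun


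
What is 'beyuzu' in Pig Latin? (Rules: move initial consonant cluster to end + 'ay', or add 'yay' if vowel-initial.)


'beyuzu': move consonant cluster 'b' to end and add 'ay': 'eyuzubay'.

eyuzubay


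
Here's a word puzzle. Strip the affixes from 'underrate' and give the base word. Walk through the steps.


Remove prefix 'under' from 'underrate' to get root 'rate'.

rate


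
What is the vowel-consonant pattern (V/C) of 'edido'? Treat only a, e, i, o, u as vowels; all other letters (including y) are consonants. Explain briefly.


Letter mapping: e = V, d = C, i = V, d = C, o = V.

VCVCV


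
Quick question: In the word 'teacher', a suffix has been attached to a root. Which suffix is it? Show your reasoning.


The word 'teacher' = 'teach' (root) + '-er' (suffix). The suffix is '-er'.

er


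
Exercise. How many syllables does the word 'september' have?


Break 'september' into syllables: sep-tem-ber -> sep | tem | ber = 3 syllables

3 syllables


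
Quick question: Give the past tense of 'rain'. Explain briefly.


Apply rule: Add -ed. 'rain' becomes 'rained'.

rained


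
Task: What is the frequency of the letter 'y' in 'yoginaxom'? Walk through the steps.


Letter 'y' in 'yoginaxom': found at position(s) 1 = 1 occurrence(s).

1


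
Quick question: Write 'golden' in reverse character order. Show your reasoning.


Reverse 'golden' character by character: 'nedlog'.

nedlog


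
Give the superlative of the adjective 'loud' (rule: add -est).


Apply superlative formation (add -est): 'loud' -> 'loudest'.

loudest


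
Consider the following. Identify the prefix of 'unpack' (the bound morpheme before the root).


The word 'unpack' = 'un' (prefix) + 'pack' (root). The prefix is 'un'.

un


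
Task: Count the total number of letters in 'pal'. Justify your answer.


Spell out 'pal' and number each letter: p(1), a(2), l(3). Total: 3 letters.

3


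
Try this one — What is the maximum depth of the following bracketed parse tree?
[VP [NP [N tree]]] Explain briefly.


Count bracket nesting levels:
'[' at pos 0: depth = 1
'[' at pos 4: depth = 2
'[' at pos 8: depth = 3
Maximum depth reached: 3

3


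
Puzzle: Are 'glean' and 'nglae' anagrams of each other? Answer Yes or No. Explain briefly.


Sorted letters of 'glean': 'aegln'
Sorted letters of 'nglae': 'aegln'
They match.

Yes


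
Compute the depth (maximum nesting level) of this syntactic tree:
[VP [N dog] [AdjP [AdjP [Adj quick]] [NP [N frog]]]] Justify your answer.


Count bracket nesting levels:
'[' at pos 0: depth = 1
'[' at pos 4: depth = 2
'[' at pos 12: depth = 2
'[' at pos 18: depth = 3
'[' at pos 24: depth = 4
'[' at pos 37: depth = 3
'[' at pos 41: depth = 4
Maximum depth reached: 4

4


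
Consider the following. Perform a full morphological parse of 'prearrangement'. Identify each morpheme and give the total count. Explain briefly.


Step 1: Identify prefix: 'pre' (meaning: before)
Step 2: Identify root: 'arrange'
Step 3: Identify suffix(es): 'ment'
Decomposition: pre- (prefix: before) + arrange (root) + -ment (suffix: action/result)
Total morphemes: 3

3 morphemes (pre- (prefix: before) + arrange (root) + -ment (suffix: action/result))


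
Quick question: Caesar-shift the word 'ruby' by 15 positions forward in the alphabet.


Shift each letter by 15: r -> g, u -> j, b -> q, y -> n. Result: 'gjqn'.

gjqn


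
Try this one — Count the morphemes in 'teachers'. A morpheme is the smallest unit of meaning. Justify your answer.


Decomposition: teach (root) + -er (suffix) + -s (plural) = 3 morpheme(s)

3 morphemes


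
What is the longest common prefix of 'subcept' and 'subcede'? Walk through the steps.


Compare from the start: 5 characters match: 'subce'. Mismatch at position 6: 'p' vs 'd'.

subce


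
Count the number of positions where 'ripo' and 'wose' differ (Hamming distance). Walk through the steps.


Alignment:
Position 1: 'r' vs 'w' = DIFFER
Position 2: 'i' vs 'o' = DIFFER
Position 3: 'p' vs 's' = DIFFER
Position 4: 'o' vs 'e' = DIFFER
Total differences: 4

4


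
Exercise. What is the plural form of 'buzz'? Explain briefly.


Apply rule: Add -es (sibilant/fricative ending). 'buzz' becomes 'buzzes'.

buzzes


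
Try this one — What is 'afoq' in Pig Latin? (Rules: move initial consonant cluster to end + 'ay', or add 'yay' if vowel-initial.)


'afoq' starts with a vowel, so add 'yay': 'afoqyay'.

afoqyay


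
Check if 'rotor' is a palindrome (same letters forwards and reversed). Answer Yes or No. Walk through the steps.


Forward: 'rotor'
Reversed: 'rotor'
They are identical.

Yes
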